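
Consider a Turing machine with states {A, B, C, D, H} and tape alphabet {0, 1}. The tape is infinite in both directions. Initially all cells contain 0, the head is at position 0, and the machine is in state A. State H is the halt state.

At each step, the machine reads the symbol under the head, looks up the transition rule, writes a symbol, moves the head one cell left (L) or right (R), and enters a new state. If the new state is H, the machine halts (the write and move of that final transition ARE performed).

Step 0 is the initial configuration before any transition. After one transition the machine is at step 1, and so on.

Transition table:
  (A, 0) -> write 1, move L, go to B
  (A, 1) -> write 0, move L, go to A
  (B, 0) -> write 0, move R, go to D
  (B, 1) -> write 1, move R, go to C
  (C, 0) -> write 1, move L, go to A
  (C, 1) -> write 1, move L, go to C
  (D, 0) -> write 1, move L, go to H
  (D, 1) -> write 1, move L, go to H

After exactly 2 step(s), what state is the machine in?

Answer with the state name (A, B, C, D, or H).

Step 1: in state A at pos 0, read 0 -> (A,0)->write 1,move L,goto B. Now: state=B, head=-1, tape[-2..1]=0010 (head:  ^)
Step 2: in state B at pos -1, read 0 -> (B,0)->write 0,move R,goto D. Now: state=D, head=0, tape[-2..1]=0010 (head:   ^)

Answer: D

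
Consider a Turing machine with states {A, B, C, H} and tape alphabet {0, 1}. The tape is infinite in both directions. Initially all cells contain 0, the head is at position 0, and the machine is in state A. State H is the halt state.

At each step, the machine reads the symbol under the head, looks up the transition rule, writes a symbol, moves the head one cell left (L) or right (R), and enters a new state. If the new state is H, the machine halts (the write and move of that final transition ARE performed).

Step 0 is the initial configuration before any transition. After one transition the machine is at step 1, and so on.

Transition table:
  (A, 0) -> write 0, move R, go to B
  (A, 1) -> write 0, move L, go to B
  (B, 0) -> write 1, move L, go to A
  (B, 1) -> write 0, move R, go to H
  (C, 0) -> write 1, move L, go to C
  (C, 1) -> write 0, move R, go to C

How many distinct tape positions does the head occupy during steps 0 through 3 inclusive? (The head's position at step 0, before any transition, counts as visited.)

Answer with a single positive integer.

Step 1: in state A at pos 0, read 0 -> (A,0)->write 0,move R,goto B. Now: state=B, head=1, tape[-1..2]=0000 (head:   ^)
Step 2: in state B at pos 1, read 0 -> (B,0)->write 1,move L,goto A. Now: state=A, head=0, tape[-1..2]=0010 (head:  ^)
Step 3: in state A at pos 0, read 0 -> (A,0)->write 0,move R,goto B. Now: state=B, head=1, tape[-1..2]=0010 (head:   ^)
Head positions at steps 0..3: starting at 0, distinct positions visited = {0, 1} -> 2 position(s)

Answer: 2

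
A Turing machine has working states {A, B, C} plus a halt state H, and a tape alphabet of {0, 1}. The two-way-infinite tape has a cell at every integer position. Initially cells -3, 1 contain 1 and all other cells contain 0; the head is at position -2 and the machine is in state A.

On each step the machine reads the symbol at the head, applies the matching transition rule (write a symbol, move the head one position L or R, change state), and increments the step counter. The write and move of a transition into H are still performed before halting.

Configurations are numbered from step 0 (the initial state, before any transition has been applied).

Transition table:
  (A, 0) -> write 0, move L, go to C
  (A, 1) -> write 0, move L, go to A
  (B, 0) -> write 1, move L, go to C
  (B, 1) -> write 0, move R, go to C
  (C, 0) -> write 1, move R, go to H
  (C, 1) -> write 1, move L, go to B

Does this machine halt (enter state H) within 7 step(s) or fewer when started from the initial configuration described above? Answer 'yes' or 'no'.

Answer: yes

Derivation:
Step 1: in state A at pos -2, read 0 -> (A,0)->write 0,move L,goto C. Now: state=C, head=-3, tape[-4..2]=0100010 (head:  ^)
Step 2: in state C at pos -3, read 1 -> (C,1)->write 1,move L,goto B. Now: state=B, head=-4, tape[-5..2]=00100010 (head:  ^)
Step 3: in state B at pos -4, read 0 -> (B,0)->write 1,move L,goto C. Now: state=C, head=-5, tape[-6..2]=001100010 (head:  ^)
Step 4: in state C at pos -5, read 0 -> (C,0)->write 1,move R,goto H. Now: state=H, head=-4, tape[-6..2]=011100010 (head:   ^)
State H reached at step 4; 4 <= 7 -> yes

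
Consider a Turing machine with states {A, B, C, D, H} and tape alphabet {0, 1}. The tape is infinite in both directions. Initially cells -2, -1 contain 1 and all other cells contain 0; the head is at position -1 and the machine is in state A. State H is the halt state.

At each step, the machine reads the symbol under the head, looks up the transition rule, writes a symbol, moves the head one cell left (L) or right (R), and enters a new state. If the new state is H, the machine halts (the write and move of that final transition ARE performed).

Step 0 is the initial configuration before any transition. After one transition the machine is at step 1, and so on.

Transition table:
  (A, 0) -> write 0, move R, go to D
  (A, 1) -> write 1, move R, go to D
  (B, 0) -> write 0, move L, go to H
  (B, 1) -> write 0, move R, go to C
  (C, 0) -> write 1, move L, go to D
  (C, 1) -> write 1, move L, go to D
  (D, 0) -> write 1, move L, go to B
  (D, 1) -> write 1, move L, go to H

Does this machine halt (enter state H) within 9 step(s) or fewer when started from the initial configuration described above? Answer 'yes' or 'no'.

Step 1: in state A at pos -1, read 1 -> (A,1)->write 1,move R,goto D. Now: state=D, head=0, tape[-3..1]=01100 (head:    ^)
Step 2: in state D at pos 0, read 0 -> (D,0)->write 1,move L,goto B. Now: state=B, head=-1, tape[-3..1]=01110 (head:   ^)
Step 3: in state B at pos -1, read 1 -> (B,1)->write 0,move R,goto C. Now: state=C, head=0, tape[-3..1]=01010 (head:    ^)
Step 4: in state C at pos 0, read 1 -> (C,1)->write 1,move L,goto D. Now: state=D, head=-1, tape[-3..1]=01010 (head:   ^)
Step 5: in state D at pos -1, read 0 -> (D,0)->write 1,move L,goto B. Now: state=B, head=-2, tape[-3..1]=01110 (head:  ^)
Step 6: in state B at pos -2, read 1 -> (B,1)->write 0,move R,goto C. Now: state=C, head=-1, tape[-3..1]=00110 (head:   ^)
Step 7: in state C at pos -1, read 1 -> (C,1)->write 1,move L,goto D. Now: state=D, head=-2, tape[-3..1]=00110 (head:  ^)
Step 8: in state D at pos -2, read 0 -> (D,0)->write 1,move L,goto B. Now: state=B, head=-3, tape[-4..1]=001110 (head:  ^)
Step 9: in state B at pos -3, read 0 -> (B,0)->write 0,move L,goto H. Now: state=H, head=-4, tape[-5..1]=0001110 (head:  ^)
State H reached at step 9; 9 <= 9 -> yes

Answer: yes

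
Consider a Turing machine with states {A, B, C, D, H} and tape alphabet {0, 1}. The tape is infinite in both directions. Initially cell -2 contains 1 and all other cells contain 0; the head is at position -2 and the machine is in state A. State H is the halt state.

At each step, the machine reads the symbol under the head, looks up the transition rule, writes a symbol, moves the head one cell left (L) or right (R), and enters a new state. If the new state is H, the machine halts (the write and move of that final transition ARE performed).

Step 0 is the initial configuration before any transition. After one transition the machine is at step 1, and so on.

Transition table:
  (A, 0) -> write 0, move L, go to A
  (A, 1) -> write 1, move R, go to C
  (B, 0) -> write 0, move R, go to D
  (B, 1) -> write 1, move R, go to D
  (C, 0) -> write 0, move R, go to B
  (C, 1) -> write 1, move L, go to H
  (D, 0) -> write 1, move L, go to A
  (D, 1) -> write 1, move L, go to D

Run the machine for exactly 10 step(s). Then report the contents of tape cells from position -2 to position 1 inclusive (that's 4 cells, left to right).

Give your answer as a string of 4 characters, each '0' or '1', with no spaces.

Answer: 1001

Derivation:
Step 1: in state A at pos -2, read 1 -> (A,1)->write 1,move R,goto C. Now: state=C, head=-1, tape[-3..0]=0100 (head:   ^)
Step 2: in state C at pos -1, read 0 -> (C,0)->write 0,move R,goto B. Now: state=B, head=0, tape[-3..1]=01000 (head:    ^)
Step 3: in state B at pos 0, read 0 -> (B,0)->write 0,move R,goto D. Now: state=D, head=1, tape[-3..2]=010000 (head:     ^)
Step 4: in state D at pos 1, read 0 -> (D,0)->write 1,move L,goto A. Now: state=A, head=0, tape[-3..2]=010010 (head:    ^)
Step 5: in state A at pos 0, read 0 -> (A,0)->write 0,move L,goto A. Now: state=A, head=-1, tape[-3..2]=010010 (head:   ^)
Step 6: in state A at pos -1, read 0 -> (A,0)->write 0,move L,goto A. Now: state=A, head=-2, tape[-3..2]=010010 (head:  ^)
Step 7: in state A at pos -2, read 1 -> (A,1)->write 1,move R,goto C. Now: state=C, head=-1, tape[-3..2]=010010 (head:   ^)
Step 8: in state C at pos -1, read 0 -> (C,0)->write 0,move R,goto B. Now: state=B, head=0, tape[-3..2]=010010 (head:    ^)
Step 9: in state B at pos 0, read 0 -> (B,0)->write 0,move R,goto D. Now: state=D, head=1, tape[-3..2]=010010 (head:     ^)
Step 10: in state D at pos 1, read 1 -> (D,1)->write 1,move L,goto D. Now: state=D, head=0, tape[-3..2]=010010 (head:    ^)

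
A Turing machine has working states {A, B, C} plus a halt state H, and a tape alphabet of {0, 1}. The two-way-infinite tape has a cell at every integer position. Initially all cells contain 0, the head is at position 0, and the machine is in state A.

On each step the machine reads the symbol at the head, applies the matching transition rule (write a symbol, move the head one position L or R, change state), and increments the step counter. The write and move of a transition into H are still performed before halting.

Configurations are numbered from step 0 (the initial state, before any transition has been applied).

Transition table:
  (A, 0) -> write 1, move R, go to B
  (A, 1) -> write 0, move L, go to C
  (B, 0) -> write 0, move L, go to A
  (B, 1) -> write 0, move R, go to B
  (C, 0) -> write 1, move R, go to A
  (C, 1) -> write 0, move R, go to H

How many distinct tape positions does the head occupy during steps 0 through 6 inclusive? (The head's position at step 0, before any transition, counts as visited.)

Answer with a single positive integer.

Answer: 3

Derivation:
Step 1: in state A at pos 0, read 0 -> (A,0)->write 1,move R,goto B. Now: state=B, head=1, tape[-1..2]=0100 (head:   ^)
Step 2: in state B at pos 1, read 0 -> (B,0)->write 0,move L,goto A. Now: state=A, head=0, tape[-1..2]=0100 (head:  ^)
Step 3: in state A at pos 0, read 1 -> (A,1)->write 0,move L,goto C. Now: state=C, head=-1, tape[-2..2]=00000 (head:  ^)
Step 4: in state C at pos -1, read 0 -> (C,0)->write 1,move R,goto A. Now: state=A, head=0, tape[-2..2]=01000 (head:   ^)
Step 5: in state A at pos 0, read 0 -> (A,0)->write 1,move R,goto B. Now: state=B, head=1, tape[-2..2]=01100 (head:    ^)
Step 6: in state B at pos 1, read 0 -> (B,0)->write 0,move L,goto A. Now: state=A, head=0, tape[-2..2]=01100 (head:   ^)
Head positions at steps 0..6: starting at 0, distinct positions visited = {-1, 0, 1} -> 3 position(s)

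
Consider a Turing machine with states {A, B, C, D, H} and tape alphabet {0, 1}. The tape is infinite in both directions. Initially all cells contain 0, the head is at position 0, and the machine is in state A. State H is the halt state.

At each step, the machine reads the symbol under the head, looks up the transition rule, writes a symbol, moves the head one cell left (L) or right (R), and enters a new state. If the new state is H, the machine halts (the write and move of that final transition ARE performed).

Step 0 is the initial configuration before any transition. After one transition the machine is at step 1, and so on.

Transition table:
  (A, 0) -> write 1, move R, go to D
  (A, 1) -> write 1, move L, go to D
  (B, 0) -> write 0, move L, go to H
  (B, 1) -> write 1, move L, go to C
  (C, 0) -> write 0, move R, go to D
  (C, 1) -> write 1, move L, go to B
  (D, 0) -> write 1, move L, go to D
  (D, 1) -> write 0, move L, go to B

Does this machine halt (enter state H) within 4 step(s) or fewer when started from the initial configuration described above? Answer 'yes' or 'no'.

Answer: yes

Derivation:
Step 1: in state A at pos 0, read 0 -> (A,0)->write 1,move R,goto D. Now: state=D, head=1, tape[-1..2]=0100 (head:   ^)
Step 2: in state D at pos 1, read 0 -> (D,0)->write 1,move L,goto D. Now: state=D, head=0, tape[-1..2]=0110 (head:  ^)
Step 3: in state D at pos 0, read 1 -> (D,1)->write 0,move L,goto B. Now: state=B, head=-1, tape[-2..2]=00010 (head:  ^)
Step 4: in state B at pos -1, read 0 -> (B,0)->write 0,move L,goto H. Now: state=H, head=-2, tape[-3..2]=000010 (head:  ^)
State H reached at step 4; 4 <= 4 -> yes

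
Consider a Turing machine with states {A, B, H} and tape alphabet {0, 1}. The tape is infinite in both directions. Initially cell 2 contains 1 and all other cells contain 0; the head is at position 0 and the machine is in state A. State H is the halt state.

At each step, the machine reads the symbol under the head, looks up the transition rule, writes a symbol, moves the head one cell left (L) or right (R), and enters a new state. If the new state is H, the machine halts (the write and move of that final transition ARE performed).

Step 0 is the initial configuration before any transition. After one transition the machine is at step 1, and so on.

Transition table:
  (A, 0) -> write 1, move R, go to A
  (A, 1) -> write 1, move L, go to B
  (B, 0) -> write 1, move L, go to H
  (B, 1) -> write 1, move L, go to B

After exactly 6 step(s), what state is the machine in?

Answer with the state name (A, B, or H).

Answer: H

Derivation:
Step 1: in state A at pos 0, read 0 -> (A,0)->write 1,move R,goto A. Now: state=A, head=1, tape[-1..3]=01010 (head:   ^)
Step 2: in state A at pos 1, read 0 -> (A,0)->write 1,move R,goto A. Now: state=A, head=2, tape[-1..3]=01110 (head:    ^)
Step 3: in state A at pos 2, read 1 -> (A,1)->write 1,move L,goto B. Now: state=B, head=1, tape[-1..3]=01110 (head:   ^)
Step 4: in state B at pos 1, read 1 -> (B,1)->write 1,move L,goto B. Now: state=B, head=0, tape[-1..3]=01110 (head:  ^)
Step 5: in state B at pos 0, read 1 -> (B,1)->write 1,move L,goto B. Now: state=B, head=-1, tape[-2..3]=001110 (head:  ^)
Step 6: in state B at pos -1, read 0 -> (B,0)->write 1,move L,goto H. Now: state=H, head=-2, tape[-3..3]=0011110 (head:  ^)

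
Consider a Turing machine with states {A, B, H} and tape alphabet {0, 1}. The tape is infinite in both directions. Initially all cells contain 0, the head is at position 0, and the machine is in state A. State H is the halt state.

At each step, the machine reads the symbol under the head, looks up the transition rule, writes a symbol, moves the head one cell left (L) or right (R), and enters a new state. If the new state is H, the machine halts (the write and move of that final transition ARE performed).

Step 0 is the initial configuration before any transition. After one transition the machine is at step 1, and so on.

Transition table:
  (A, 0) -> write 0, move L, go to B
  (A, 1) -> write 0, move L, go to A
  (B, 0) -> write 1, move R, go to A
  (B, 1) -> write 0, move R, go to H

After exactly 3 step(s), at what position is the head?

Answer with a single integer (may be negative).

Step 1: in state A at pos 0, read 0 -> (A,0)->write 0,move L,goto B. Now: state=B, head=-1, tape[-2..1]=0000 (head:  ^)
Step 2: in state B at pos -1, read 0 -> (B,0)->write 1,move R,goto A. Now: state=A, head=0, tape[-2..1]=0100 (head:   ^)
Step 3: in state A at pos 0, read 0 -> (A,0)->write 0,move L,goto B. Now: state=B, head=-1, tape[-2..1]=0100 (head:  ^)

Answer: -1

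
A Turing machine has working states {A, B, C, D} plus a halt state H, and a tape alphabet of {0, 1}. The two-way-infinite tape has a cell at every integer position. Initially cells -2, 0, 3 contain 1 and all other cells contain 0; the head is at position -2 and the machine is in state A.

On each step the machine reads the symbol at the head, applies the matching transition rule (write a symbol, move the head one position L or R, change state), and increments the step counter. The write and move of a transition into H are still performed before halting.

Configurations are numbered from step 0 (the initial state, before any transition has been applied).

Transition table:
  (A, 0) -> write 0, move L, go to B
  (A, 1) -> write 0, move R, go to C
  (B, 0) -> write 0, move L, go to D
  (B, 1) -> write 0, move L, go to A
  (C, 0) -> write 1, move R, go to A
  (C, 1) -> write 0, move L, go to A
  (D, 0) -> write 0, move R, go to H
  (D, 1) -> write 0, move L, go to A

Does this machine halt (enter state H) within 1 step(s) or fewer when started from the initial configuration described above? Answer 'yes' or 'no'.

Answer: no

Derivation:
Step 1: in state A at pos -2, read 1 -> (A,1)->write 0,move R,goto C. Now: state=C, head=-1, tape[-3..4]=00010010 (head:   ^)
After 1 step(s): state = C (not H) -> not halted within 1 -> no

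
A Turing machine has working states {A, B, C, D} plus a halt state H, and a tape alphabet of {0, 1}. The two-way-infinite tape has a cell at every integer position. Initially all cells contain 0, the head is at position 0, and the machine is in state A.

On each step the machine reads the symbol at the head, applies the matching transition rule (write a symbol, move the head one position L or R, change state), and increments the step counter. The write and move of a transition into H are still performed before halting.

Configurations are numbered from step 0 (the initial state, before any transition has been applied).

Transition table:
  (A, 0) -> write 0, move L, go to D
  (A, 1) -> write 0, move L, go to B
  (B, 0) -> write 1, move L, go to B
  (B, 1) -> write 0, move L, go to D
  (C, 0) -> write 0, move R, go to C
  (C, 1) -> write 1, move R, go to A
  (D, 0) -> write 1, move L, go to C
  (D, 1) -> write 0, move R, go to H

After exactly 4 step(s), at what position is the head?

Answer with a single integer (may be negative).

Step 1: in state A at pos 0, read 0 -> (A,0)->write 0,move L,goto D. Now: state=D, head=-1, tape[-2..1]=0000 (head:  ^)
Step 2: in state D at pos -1, read 0 -> (D,0)->write 1,move L,goto C. Now: state=C, head=-2, tape[-3..1]=00100 (head:  ^)
Step 3: in state C at pos -2, read 0 -> (C,0)->write 0,move R,goto C. Now: state=C, head=-1, tape[-3..1]=00100 (head:   ^)
Step 4: in state C at pos -1, read 1 -> (C,1)->write 1,move R,goto A. Now: state=A, head=0, tape[-3..1]=00100 (head:    ^)

Answer: 0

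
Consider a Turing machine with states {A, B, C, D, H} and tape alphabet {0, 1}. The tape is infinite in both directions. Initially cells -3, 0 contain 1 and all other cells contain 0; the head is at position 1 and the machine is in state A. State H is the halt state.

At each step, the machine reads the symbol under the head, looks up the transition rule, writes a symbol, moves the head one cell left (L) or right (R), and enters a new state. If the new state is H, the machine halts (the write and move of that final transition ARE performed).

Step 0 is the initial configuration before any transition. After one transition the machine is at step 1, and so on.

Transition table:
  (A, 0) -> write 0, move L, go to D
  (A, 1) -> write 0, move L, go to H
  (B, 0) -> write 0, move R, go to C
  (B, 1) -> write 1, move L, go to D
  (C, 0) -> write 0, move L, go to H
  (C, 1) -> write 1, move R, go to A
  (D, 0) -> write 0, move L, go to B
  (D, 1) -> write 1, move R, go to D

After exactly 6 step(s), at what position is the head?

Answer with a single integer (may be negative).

Step 1: in state A at pos 1, read 0 -> (A,0)->write 0,move L,goto D. Now: state=D, head=0, tape[-4..2]=0100100 (head:     ^)
Step 2: in state D at pos 0, read 1 -> (D,1)->write 1,move R,goto D. Now: state=D, head=1, tape[-4..2]=0100100 (head:      ^)
Step 3: in state D at pos 1, read 0 -> (D,0)->write 0,move L,goto B. Now: state=B, head=0, tape[-4..2]=0100100 (head:     ^)
Step 4: in state B at pos 0, read 1 -> (B,1)->write 1,move L,goto D. Now: state=D, head=-1, tape[-4..2]=0100100 (head:    ^)
Step 5: in state D at pos -1, read 0 -> (D,0)->write 0,move L,goto B. Now: state=B, head=-2, tape[-4..2]=0100100 (head:   ^)
Step 6: in state B at pos -2, read 0 -> (B,0)->write 0,move R,goto C. Now: state=C, head=-1, tape[-4..2]=0100100 (head:    ^)

Answer: -1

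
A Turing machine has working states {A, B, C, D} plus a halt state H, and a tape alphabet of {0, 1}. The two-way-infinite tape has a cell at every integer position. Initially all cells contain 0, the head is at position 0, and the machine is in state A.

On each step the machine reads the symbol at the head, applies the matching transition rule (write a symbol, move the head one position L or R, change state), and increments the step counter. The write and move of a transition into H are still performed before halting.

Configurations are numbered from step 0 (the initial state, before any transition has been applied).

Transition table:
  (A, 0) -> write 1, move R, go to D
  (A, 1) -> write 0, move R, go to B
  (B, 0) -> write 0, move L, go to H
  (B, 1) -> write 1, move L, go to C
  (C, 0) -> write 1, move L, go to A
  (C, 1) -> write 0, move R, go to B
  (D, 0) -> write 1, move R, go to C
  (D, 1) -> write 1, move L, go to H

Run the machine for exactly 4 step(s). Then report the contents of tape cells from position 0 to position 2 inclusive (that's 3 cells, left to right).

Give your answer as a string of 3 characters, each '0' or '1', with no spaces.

Step 1: in state A at pos 0, read 0 -> (A,0)->write 1,move R,goto D. Now: state=D, head=1, tape[-1..2]=0100 (head:   ^)
Step 2: in state D at pos 1, read 0 -> (D,0)->write 1,move R,goto C. Now: state=C, head=2, tape[-1..3]=01100 (head:    ^)
Step 3: in state C at pos 2, read 0 -> (C,0)->write 1,move L,goto A. Now: state=A, head=1, tape[-1..3]=01110 (head:   ^)
Step 4: in state A at pos 1, read 1 -> (A,1)->write 0,move R,goto B. Now: state=B, head=2, tape[-1..3]=01010 (head:    ^)

Answer: 101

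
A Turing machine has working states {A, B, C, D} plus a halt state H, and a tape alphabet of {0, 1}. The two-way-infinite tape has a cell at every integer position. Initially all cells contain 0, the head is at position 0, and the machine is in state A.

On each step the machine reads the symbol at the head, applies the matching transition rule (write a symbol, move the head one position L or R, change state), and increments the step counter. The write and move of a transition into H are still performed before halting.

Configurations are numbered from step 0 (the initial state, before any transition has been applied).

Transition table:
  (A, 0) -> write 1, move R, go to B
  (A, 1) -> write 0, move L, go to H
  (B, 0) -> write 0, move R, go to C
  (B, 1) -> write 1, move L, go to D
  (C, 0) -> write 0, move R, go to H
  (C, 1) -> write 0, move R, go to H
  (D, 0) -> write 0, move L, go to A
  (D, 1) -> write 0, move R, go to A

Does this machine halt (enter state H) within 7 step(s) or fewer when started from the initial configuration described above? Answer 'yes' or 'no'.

Step 1: in state A at pos 0, read 0 -> (A,0)->write 1,move R,goto B. Now: state=B, head=1, tape[-1..2]=0100 (head:   ^)
Step 2: in state B at pos 1, read 0 -> (B,0)->write 0,move R,goto C. Now: state=C, head=2, tape[-1..3]=01000 (head:    ^)
Step 3: in state C at pos 2, read 0 -> (C,0)->write 0,move R,goto H. Now: state=H, head=3, tape[-1..4]=010000 (head:     ^)
State H reached at step 3; 3 <= 7 -> yes

Answer: yes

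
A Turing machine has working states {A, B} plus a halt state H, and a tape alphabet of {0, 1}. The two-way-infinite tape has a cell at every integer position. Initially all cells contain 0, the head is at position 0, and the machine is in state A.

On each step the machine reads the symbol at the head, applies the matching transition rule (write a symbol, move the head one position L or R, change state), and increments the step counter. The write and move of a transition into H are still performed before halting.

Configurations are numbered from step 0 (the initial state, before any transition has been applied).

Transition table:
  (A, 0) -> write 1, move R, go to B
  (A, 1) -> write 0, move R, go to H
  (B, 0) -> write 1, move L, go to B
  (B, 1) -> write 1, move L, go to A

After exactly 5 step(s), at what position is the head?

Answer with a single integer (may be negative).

Step 1: in state A at pos 0, read 0 -> (A,0)->write 1,move R,goto B. Now: state=B, head=1, tape[-1..2]=0100 (head:   ^)
Step 2: in state B at pos 1, read 0 -> (B,0)->write 1,move L,goto B. Now: state=B, head=0, tape[-1..2]=0110 (head:  ^)
Step 3: in state B at pos 0, read 1 -> (B,1)->write 1,move L,goto A. Now: state=A, head=-1, tape[-2..2]=00110 (head:  ^)
Step 4: in state A at pos -1, read 0 -> (A,0)->write 1,move R,goto B. Now: state=B, head=0, tape[-2..2]=01110 (head:   ^)
Step 5: in state B at pos 0, read 1 -> (B,1)->write 1,move L,goto A. Now: state=A, head=-1, tape[-2..2]=01110 (head:  ^)

Answer: -1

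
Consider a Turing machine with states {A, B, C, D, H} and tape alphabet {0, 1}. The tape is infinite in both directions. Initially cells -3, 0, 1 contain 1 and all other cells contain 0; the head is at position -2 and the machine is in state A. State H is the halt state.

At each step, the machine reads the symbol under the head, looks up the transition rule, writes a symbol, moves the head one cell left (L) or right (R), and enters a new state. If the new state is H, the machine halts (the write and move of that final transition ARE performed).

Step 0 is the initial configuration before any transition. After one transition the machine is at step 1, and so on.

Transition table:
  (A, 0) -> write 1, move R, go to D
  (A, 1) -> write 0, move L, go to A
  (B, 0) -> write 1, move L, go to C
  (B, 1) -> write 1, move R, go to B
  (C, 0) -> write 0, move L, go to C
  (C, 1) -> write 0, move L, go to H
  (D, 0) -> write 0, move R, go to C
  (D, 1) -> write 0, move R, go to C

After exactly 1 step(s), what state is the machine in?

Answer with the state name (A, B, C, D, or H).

Answer: D

Derivation:
Step 1: in state A at pos -2, read 0 -> (A,0)->write 1,move R,goto D. Now: state=D, head=-1, tape[-4..2]=0110110 (head:    ^)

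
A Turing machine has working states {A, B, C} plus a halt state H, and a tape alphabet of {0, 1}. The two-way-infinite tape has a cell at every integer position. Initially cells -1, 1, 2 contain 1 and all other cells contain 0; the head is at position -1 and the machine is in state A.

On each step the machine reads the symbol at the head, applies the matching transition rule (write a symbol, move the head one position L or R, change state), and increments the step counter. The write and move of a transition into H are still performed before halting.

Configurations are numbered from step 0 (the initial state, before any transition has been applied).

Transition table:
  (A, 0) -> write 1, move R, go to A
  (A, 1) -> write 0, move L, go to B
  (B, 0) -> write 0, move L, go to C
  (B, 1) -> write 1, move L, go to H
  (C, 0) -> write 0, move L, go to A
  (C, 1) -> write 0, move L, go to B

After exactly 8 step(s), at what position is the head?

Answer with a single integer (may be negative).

Answer: 1

Derivation:
Step 1: in state A at pos -1, read 1 -> (A,1)->write 0,move L,goto B. Now: state=B, head=-2, tape[-3..3]=0000110 (head:  ^)
Step 2: in state B at pos -2, read 0 -> (B,0)->write 0,move L,goto C. Now: state=C, head=-3, tape[-4..3]=00000110 (head:  ^)
Step 3: in state C at pos -3, read 0 -> (C,0)->write 0,move L,goto A. Now: state=A, head=-4, tape[-5..3]=000000110 (head:  ^)
Step 4: in state A at pos -4, read 0 -> (A,0)->write 1,move R,goto A. Now: state=A, head=-3, tape[-5..3]=010000110 (head:   ^)
Step 5: in state A at pos -3, read 0 -> (A,0)->write 1,move R,goto A. Now: state=A, head=-2, tape[-5..3]=011000110 (head:    ^)
Step 6: in state A at pos -2, read 0 -> (A,0)->write 1,move R,goto A. Now: state=A, head=-1, tape[-5..3]=011100110 (head:     ^)
Step 7: in state A at pos -1, read 0 -> (A,0)->write 1,move R,goto A. Now: state=A, head=0, tape[-5..3]=011110110 (head:      ^)
Step 8: in state A at pos 0, read 0 -> (A,0)->write 1,move R,goto A. Now: state=A, head=1, tape[-5..3]=011111110 (head:       ^)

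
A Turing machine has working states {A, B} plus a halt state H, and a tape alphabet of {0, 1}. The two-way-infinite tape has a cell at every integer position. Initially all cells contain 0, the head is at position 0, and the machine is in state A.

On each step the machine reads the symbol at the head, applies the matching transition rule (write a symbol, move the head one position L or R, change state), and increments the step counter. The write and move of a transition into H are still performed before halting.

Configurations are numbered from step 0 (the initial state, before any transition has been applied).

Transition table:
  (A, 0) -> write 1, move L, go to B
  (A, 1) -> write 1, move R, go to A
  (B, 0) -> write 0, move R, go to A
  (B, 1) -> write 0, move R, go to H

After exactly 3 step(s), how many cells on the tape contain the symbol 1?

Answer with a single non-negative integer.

Step 1: in state A at pos 0, read 0 -> (A,0)->write 1,move L,goto B. Now: state=B, head=-1, tape[-2..1]=0010 (head:  ^)
Step 2: in state B at pos -1, read 0 -> (B,0)->write 0,move R,goto A. Now: state=A, head=0, tape[-2..1]=0010 (head:   ^)
Step 3: in state A at pos 0, read 1 -> (A,1)->write 1,move R,goto A. Now: state=A, head=1, tape[-2..2]=00100 (head:    ^)
Cells containing 1 after step 3: {0} -> 1 cell(s)

Answer: 1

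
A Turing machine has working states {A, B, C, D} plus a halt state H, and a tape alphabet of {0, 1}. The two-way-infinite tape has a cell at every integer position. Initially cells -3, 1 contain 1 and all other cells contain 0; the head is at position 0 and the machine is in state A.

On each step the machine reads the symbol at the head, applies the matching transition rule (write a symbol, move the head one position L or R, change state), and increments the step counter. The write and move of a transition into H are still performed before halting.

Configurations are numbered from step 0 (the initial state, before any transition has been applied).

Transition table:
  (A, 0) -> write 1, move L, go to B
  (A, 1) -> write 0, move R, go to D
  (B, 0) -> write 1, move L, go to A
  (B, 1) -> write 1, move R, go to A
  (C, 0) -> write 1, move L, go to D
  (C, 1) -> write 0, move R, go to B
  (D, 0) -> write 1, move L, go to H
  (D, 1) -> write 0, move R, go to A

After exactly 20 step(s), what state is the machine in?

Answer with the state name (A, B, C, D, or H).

Answer: H

Derivation:
Step 1: in state A at pos 0, read 0 -> (A,0)->write 1,move L,goto B. Now: state=B, head=-1, tape[-4..2]=0100110 (head:    ^)
Step 2: in state B at pos -1, read 0 -> (B,0)->write 1,move L,goto A. Now: state=A, head=-2, tape[-4..2]=0101110 (head:   ^)
Step 3: in state A at pos -2, read 0 -> (A,0)->write 1,move L,goto B. Now: state=B, head=-3, tape[-4..2]=0111110 (head:  ^)
Step 4: in state B at pos -3, read 1 -> (B,1)->write 1,move R,goto A. Now: state=A, head=-2, tape[-4..2]=0111110 (head:   ^)
Step 5: in state A at pos -2, read 1 -> (A,1)->write 0,move R,goto D. Now: state=D, head=-1, tape[-4..2]=0101110 (head:    ^)
Step 6: in state D at pos -1, read 1 -> (D,1)->write 0,move R,goto A. Now: state=A, head=0, tape[-4..2]=0100110 (head:     ^)
Step 7: in state A at pos 0, read 1 -> (A,1)->write 0,move R,goto D. Now: state=D, head=1, tape[-4..2]=0100010 (head:      ^)
Step 8: in state D at pos 1, read 1 -> (D,1)->write 0,move R,goto A. Now: state=A, head=2, tape[-4..3]=01000000 (head:       ^)
Step 9: in state A at pos 2, read 0 -> (A,0)->write 1,move L,goto B. Now: state=B, head=1, tape[-4..3]=01000010 (head:      ^)
Step 10: in state B at pos 1, read 0 -> (B,0)->write 1,move L,goto A. Now: state=A, head=0, tape[-4..3]=01000110 (head:     ^)
Step 11: in state A at pos 0, read 0 -> (A,0)->write 1,move L,goto B. Now: state=B, head=-1, tape[-4..3]=01001110 (head:    ^)
Step 12: in state B at pos -1, read 0 -> (B,0)->write 1,move L,goto A. Now: state=A, head=-2, tape[-4..3]=01011110 (head:   ^)
Step 13: in state A at pos -2, read 0 -> (A,0)->write 1,move L,goto B. Now: state=B, head=-3, tape[-4..3]=01111110 (head:  ^)
Step 14: in state B at pos -3, read 1 -> (B,1)->write 1,move R,goto A. Now: state=A, head=-2, tape[-4..3]=01111110 (head:   ^)
Step 15: in state A at pos -2, read 1 -> (A,1)->write 0,move R,goto D. Now: state=D, head=-1, tape[-4..3]=01011110 (head:    ^)
Step 16: in state D at pos -1, read 1 -> (D,1)->write 0,move R,goto A. Now: state=A, head=0, tape[-4..3]=01001110 (head:     ^)
Step 17: in state A at pos 0, read 1 -> (A,1)->write 0,move R,goto D. Now: state=D, head=1, tape[-4..3]=01000110 (head:      ^)
Step 18: in state D at pos 1, read 1 -> (D,1)->write 0,move R,goto A. Now: state=A, head=2, tape[-4..3]=01000010 (head:       ^)
Step 19: in state A at pos 2, read 1 -> (A,1)->write 0,move R,goto D. Now: state=D, head=3, tape[-4..4]=010000000 (head:        ^)
Step 20: in state D at pos 3, read 0 -> (D,0)->write 1,move L,goto H. Now: state=H, head=2, tape[-4..4]=010000010 (head:       ^)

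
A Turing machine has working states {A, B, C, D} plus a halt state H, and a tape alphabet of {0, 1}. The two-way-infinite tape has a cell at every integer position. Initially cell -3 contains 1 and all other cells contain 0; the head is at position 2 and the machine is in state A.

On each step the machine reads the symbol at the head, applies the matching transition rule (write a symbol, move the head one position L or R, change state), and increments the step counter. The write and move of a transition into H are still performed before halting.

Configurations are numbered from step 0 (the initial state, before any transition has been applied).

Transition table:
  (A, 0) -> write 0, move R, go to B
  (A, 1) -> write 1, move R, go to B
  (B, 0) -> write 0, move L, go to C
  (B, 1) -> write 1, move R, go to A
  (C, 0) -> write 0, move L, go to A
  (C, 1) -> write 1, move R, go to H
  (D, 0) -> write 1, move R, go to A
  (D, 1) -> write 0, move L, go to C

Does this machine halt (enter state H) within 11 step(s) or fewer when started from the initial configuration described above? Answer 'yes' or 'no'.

Step 1: in state A at pos 2, read 0 -> (A,0)->write 0,move R,goto B. Now: state=B, head=3, tape[-4..4]=010000000 (head:        ^)
Step 2: in state B at pos 3, read 0 -> (B,0)->write 0,move L,goto C. Now: state=C, head=2, tape[-4..4]=010000000 (head:       ^)
Step 3: in state C at pos 2, read 0 -> (C,0)->write 0,move L,goto A. Now: state=A, head=1, tape[-4..4]=010000000 (head:      ^)
Step 4: in state A at pos 1, read 0 -> (A,0)->write 0,move R,goto B. Now: state=B, head=2, tape[-4..4]=010000000 (head:       ^)
Step 5: in state B at pos 2, read 0 -> (B,0)->write 0,move L,goto C. Now: state=C, head=1, tape[-4..4]=010000000 (head:      ^)
Step 6: in state C at pos 1, read 0 -> (C,0)->write 0,move L,goto A. Now: state=A, head=0, tape[-4..4]=010000000 (head:     ^)
Step 7: in state A at pos 0, read 0 -> (A,0)->write 0,move R,goto B. Now: state=B, head=1, tape[-4..4]=010000000 (head:      ^)
Step 8: in state B at pos 1, read 0 -> (B,0)->write 0,move L,goto C. Now: state=C, head=0, tape[-4..4]=010000000 (head:     ^)
Step 9: in state C at pos 0, read 0 -> (C,0)->write 0,move L,goto A. Now: state=A, head=-1, tape[-4..4]=010000000 (head:    ^)
Step 10: in state A at pos -1, read 0 -> (A,0)->write 0,move R,goto B. Now: state=B, head=0, tape[-4..4]=010000000 (head:     ^)
Step 11: in state B at pos 0, read 0 -> (B,0)->write 0,move L,goto C. Now: state=C, head=-1, tape[-4..4]=010000000 (head:    ^)
After 11 step(s): state = C (not H) -> not halted within 11 -> no

Answer: no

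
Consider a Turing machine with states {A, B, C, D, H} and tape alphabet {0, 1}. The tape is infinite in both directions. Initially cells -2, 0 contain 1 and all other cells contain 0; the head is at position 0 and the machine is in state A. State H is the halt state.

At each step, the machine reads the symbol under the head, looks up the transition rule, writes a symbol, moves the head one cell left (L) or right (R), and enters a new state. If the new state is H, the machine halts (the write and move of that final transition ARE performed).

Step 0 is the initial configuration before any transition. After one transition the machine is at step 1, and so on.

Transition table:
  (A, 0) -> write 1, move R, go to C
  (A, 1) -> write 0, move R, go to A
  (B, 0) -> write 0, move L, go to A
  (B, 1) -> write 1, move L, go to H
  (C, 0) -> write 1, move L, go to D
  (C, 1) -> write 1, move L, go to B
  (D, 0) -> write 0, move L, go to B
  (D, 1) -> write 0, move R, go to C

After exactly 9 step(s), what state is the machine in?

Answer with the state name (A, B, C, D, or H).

Answer: C

Derivation:
Step 1: in state A at pos 0, read 1 -> (A,1)->write 0,move R,goto A. Now: state=A, head=1, tape[-3..2]=010000 (head:     ^)
Step 2: in state A at pos 1, read 0 -> (A,0)->write 1,move R,goto C. Now: state=C, head=2, tape[-3..3]=0100100 (head:      ^)
Step 3: in state C at pos 2, read 0 -> (C,0)->write 1,move L,goto D. Now: state=D, head=1, tape[-3..3]=0100110 (head:     ^)
Step 4: in state D at pos 1, read 1 -> (D,1)->write 0,move R,goto C. Now: state=C, head=2, tape[-3..3]=0100010 (head:      ^)
Step 5: in state C at pos 2, read 1 -> (C,1)->write 1,move L,goto B. Now: state=B, head=1, tape[-3..3]=0100010 (head:     ^)
Step 6: in state B at pos 1, read 0 -> (B,0)->write 0,move L,goto A. Now: state=A, head=0, tape[-3..3]=0100010 (head:    ^)
Step 7: in state A at pos 0, read 0 -> (A,0)->write 1,move R,goto C. Now: state=C, head=1, tape[-3..3]=0101010 (head:     ^)
Step 8: in state C at pos 1, read 0 -> (C,0)->write 1,move L,goto D. Now: state=D, head=0, tape[-3..3]=0101110 (head:    ^)
Step 9: in state D at pos 0, read 1 -> (D,1)->write 0,move R,goto C. Now: state=C, head=1, tape[-3..3]=0100110 (head:     ^)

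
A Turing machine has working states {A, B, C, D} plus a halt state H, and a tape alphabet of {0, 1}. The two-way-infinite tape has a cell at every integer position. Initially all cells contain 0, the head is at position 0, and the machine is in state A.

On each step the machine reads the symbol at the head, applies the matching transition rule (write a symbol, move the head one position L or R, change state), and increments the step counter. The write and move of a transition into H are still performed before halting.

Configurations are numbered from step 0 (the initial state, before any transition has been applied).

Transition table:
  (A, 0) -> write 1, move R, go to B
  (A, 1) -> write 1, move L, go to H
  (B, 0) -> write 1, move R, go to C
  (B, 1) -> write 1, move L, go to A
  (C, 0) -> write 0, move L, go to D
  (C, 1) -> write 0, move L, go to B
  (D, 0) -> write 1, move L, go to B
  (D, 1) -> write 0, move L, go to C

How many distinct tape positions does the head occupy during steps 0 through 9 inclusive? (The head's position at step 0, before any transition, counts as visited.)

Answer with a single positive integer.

Step 1: in state A at pos 0, read 0 -> (A,0)->write 1,move R,goto B. Now: state=B, head=1, tape[-1..2]=0100 (head:   ^)
Step 2: in state B at pos 1, read 0 -> (B,0)->write 1,move R,goto C. Now: state=C, head=2, tape[-1..3]=01100 (head:    ^)
Step 3: in state C at pos 2, read 0 -> (C,0)->write 0,move L,goto D. Now: state=D, head=1, tape[-1..3]=01100 (head:   ^)
Step 4: in state D at pos 1, read 1 -> (D,1)->write 0,move L,goto C. Now: state=C, head=0, tape[-1..3]=01000 (head:  ^)
Step 5: in state C at pos 0, read 1 -> (C,1)->write 0,move L,goto B. Now: state=B, head=-1, tape[-2..3]=000000 (head:  ^)
Step 6: in state B at pos -1, read 0 -> (B,0)->write 1,move R,goto C. Now: state=C, head=0, tape[-2..3]=010000 (head:   ^)
Step 7: in state C at pos 0, read 0 -> (C,0)->write 0,move L,goto D. Now: state=D, head=-1, tape[-2..3]=010000 (head:  ^)
Step 8: in state D at pos -1, read 1 -> (D,1)->write 0,move L,goto C. Now: state=C, head=-2, tape[-3..3]=0000000 (head:  ^)
Step 9: in state C at pos -2, read 0 -> (C,0)->write 0,move L,goto D. Now: state=D, head=-3, tape[-4..3]=00000000 (head:  ^)
Head positions at steps 0..9: starting at 0, distinct positions visited = {-3, -2, -1, 0, 1, 2} -> 6 position(s)

Answer: 6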